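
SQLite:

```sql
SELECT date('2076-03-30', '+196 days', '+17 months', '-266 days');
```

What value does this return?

Applying '+196 days' to 2076-03-30: counting 196 days forward gives 2076-10-12.
Adding +17 months to 2076-10-12 gives 2078-03-12.
Applying '-266 days' to 2078-03-12: counting 266 days back gives 2077-06-19.

2077-06-19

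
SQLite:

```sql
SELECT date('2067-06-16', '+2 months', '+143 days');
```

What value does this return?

2068-01-06

Adding +2 months to 2067-06-16 gives 2067-08-16.
Applying '+143 days' to 2067-08-16: counting 143 days forward gives 2068-01-06.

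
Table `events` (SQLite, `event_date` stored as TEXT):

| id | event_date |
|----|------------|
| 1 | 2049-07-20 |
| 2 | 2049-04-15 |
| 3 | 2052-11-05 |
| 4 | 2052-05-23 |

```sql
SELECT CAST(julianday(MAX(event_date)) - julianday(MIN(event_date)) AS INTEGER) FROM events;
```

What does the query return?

MIN = 2049-04-15, MAX = 2052-11-05.
15 days remain in April 2049 after the 15th (30 − 15).
Full months from May 2049 through October 2052 contribute their day counts.
Then 5 days into November 2052.
Total: 15 + 31 + 30 + 31 + 31 + 30 + 31 + 30 + 31 + 31 + 28 + 31 + 30 + 31 + 30 + 31 + 31 + 30 + 31 + 30 + 31 + 31 + 28 + 31 + 30 + 31 + 30 + 31 + 31 + 30 + 31 + 30 + 31 + 31 + 29 + 31 + 30 + 31 + 30 + 31 + 31 + 30 + 31 + 5 = 1300.

1300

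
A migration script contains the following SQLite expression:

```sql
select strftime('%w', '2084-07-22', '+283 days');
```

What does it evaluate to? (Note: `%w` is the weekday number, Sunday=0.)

First apply '+283 days': 2084-07-22 → 2085-05-01.
2085-05-01 is a Tuesday; with Sunday=0 that is 2.

2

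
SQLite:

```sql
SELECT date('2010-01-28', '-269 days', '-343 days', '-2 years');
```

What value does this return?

Applying '-269 days' to 2010-01-28: counting 269 days back gives 2009-05-04.
Applying '-343 days' to 2009-05-04: counting 343 days back gives 2008-05-26.
Adding -2 years to 2008-05-26 gives 2006-05-26.

2006-05-26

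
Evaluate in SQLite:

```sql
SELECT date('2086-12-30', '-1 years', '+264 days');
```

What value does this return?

2086-09-20

Adding -1 year to 2086-12-30 gives 2085-12-30.
Applying '+264 days' to 2085-12-30: counting 264 days forward gives 2086-09-20.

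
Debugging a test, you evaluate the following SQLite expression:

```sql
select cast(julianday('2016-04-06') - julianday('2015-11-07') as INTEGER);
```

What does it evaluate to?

23 days remain in November 2015 after the 7th (30 − 7).
December 2015: 31 days.
January 2016: 31 days.
February 2016: 29 days (leap year).
March 2016: 31 days.
Then 6 days into April 2016.
Total: 23 + 31 + 31 + 29 + 31 + 6 = 151.

151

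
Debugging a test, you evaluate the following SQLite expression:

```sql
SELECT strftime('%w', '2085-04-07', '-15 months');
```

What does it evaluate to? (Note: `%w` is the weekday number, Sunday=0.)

First apply '-15 months': 2085-04-07 → 2084-01-07.
2084-01-07 is a Friday; with Sunday=0 that is 5.

5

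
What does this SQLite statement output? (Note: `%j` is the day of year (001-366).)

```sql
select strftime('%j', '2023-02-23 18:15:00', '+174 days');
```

228

First apply '+174 days': 2023-02-23 18:15:00 → 2023-08-16 18:15:00.
Day-of-year for 2023-08-16: days since 2023-01-01 inclusive = 228, zero-padded to 228.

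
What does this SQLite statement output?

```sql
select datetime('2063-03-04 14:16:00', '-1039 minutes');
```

2063-03-03 20:57:00

1039 minutes = 17h 19m; -1039 minutes from 2063-03-04 14:16:00 is 2063-03-03 20:57:00 (crosses midnight).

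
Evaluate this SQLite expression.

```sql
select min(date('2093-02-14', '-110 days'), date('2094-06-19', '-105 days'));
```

2092-10-27

date('2093-02-14', '-110 days') → 2092-10-27.
date('2094-06-19', '-105 days') → 2094-03-06.
Earlier of the two is 2092-10-27.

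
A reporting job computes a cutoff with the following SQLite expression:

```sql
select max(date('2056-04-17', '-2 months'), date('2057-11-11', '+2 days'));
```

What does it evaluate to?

2057-11-13

date('2056-04-17', '-2 months') → 2056-02-17.
date('2057-11-11', '+2 days') → 2057-11-13.
Later of the two is 2057-11-13.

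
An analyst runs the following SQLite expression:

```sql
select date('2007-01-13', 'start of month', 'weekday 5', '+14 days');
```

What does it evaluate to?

2007-01-19

`start of month` rewinds 2007-01-13 to 2007-01-01.
`weekday 5` advances to the next Friday; 2007-01-01 is a Monday, so it moves forward to 2007-01-05.
Advancing 14 more days within January lands on 2007-01-19.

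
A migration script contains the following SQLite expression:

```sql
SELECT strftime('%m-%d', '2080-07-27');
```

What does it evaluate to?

`%m-%d` extracts the month-day: 07-27.

07-27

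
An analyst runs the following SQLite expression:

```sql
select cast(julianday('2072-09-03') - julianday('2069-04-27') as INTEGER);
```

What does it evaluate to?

1225

3 days remain in April 2069 after the 27th (30 − 27).
Full months from May 2069 through August 2072 contribute their day counts.
Then 3 days into September 2072.
Total: 3 + 31 + 30 + 31 + 31 + 30 + 31 + 30 + 31 + 31 + 28 + 31 + 30 + 31 + 30 + 31 + 31 + 30 + 31 + 30 + 31 + 31 + 28 + 31 + 30 + 31 + 30 + 31 + 31 + 30 + 31 + 30 + 31 + 31 + 29 + 31 + 30 + 31 + 30 + 31 + 31 + 3 = 1225.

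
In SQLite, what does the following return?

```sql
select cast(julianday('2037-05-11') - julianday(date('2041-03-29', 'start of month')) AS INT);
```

-1390

`start of month` rewinds 2041-03-29 to 2041-03-01.
20 days remain in May 2037 after the 11th (31 − 11).
Full months from June 2037 through February 2041 contribute their day counts.
Then 1 day into March 2041.
Total: 20 + 30 + 31 + 31 + 30 + 31 + 30 + 31 + 31 + 28 + 31 + 30 + 31 + 30 + 31 + 31 + 30 + 31 + 30 + 31 + 31 + 28 + 31 + 30 + 31 + 30 + 31 + 31 + 30 + 31 + 30 + 31 + 31 + 29 + 31 + 30 + 31 + 30 + 31 + 31 + 30 + 31 + 30 + 31 + 31 + 28 + 1 = 1390.
The subtraction is earlier − later, so the result is −1390 → -1390.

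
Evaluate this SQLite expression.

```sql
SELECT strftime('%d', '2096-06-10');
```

10

`%d` extracts the 2-digit day of month: 10.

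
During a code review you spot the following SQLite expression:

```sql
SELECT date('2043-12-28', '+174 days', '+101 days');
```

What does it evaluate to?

2044-09-28

Applying '+174 days' to 2043-12-28: counting 174 days forward gives 2044-06-19.
Applying '+101 days' to 2044-06-19: counting 101 days forward gives 2044-09-28.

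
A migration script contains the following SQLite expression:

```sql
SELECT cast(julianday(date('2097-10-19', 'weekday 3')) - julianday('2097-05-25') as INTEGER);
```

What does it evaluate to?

`weekday 3` advances to the next Wednesday; 2097-10-19 is a Saturday, so it moves forward to 2097-10-23.
6 days remain in May 2097 after the 25th (31 − 25).
June 2097: 30 days.
July 2097: 31 days.
August 2097: 31 days.
September 2097: 30 days.
Then 23 days into October 2097.
Total: 6 + 30 + 31 + 31 + 30 + 23 = 151.

151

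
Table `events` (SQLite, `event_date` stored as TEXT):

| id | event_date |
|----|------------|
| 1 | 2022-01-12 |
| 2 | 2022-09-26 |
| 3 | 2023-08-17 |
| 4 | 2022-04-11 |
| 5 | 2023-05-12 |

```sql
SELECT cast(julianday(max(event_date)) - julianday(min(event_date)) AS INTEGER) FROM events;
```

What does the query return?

MIN = 2022-01-12, MAX = 2023-08-17.
19 days remain in January 2022 after the 12th (31 − 12).
Full months from February 2022 through July 2023 contribute their day counts.
Then 17 days into August 2023.
Total: 19 + 28 + 31 + 30 + 31 + 30 + 31 + 31 + 30 + 31 + 30 + 31 + 31 + 28 + 31 + 30 + 31 + 30 + 31 + 17 = 582.

582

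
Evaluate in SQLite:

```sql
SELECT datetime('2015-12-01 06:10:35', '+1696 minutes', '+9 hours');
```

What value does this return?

1696 minutes = 28h 16m; +1696 minutes from 2015-12-01 06:10:35 is 2015-12-02 10:26:35 (crosses midnight).
+9 hours from 2015-12-02 10:26:35 is 2015-12-02 19:26:35.

2015-12-02 19:26:35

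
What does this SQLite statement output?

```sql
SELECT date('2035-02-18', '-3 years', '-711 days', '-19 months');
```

Adding -3 years to 2035-02-18 gives 2032-02-18.
Applying '-711 days' to 2032-02-18: counting 711 days back gives 2030-03-09.
Adding -19 months to 2030-03-09 gives 2028-08-09.

2028-08-09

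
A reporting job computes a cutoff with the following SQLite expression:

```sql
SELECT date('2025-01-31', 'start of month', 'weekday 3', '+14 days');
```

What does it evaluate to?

2025-01-15

`start of month` rewinds 2025-01-31 to 2025-01-01.
`weekday 3` advances to the next Wednesday; 2025-01-01 is already a Wednesday, so it stays at 2025-01-01.
Advancing 14 more days within January lands on 2025-01-15.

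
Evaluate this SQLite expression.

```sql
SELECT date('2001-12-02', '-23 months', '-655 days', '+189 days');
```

1998-09-23

Adding -23 months to 2001-12-02 gives 2000-01-02.
Applying '-655 days' to 2000-01-02: counting 655 days back gives 1998-03-18.
Applying '+189 days' to 1998-03-18: counting 189 days forward gives 1998-09-23.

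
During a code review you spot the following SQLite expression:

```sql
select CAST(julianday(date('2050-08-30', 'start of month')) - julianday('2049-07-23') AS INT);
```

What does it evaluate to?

374

`start of month` rewinds 2050-08-30 to 2050-08-01.
8 days remain in July 2049 after the 23rd (31 − 23).
Full months from August 2049 through July 2050 contribute their day counts.
Then 1 day into August 2050.
Total: 8 + 31 + 30 + 31 + 30 + 31 + 31 + 28 + 31 + 30 + 31 + 30 + 31 + 1 = 374.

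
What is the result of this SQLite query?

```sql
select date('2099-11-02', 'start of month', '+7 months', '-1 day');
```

2100-05-31

`start of month` rewinds 2099-11-02 to 2099-11-01.
Adding +7 months to 2099-11-01 gives 2100-06-01.
Going back 1 day from 2100-06-01 reaches 2100-05-31 (last day of May, 31 days).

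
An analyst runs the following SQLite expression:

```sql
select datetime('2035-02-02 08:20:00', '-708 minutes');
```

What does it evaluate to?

2035-02-01 20:32:00

708 minutes = 11h 48m; -708 minutes from 2035-02-02 08:20:00 is 2035-02-01 20:32:00 (crosses midnight).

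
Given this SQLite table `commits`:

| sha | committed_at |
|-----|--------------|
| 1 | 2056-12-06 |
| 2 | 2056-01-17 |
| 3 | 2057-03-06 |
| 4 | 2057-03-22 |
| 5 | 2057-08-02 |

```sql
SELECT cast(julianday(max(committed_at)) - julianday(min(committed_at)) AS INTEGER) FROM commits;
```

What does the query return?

MIN = 2056-01-17, MAX = 2057-08-02.
14 days remain in January 2056 after the 17th (31 − 17).
Full months from February 2056 through July 2057 contribute their day counts.
Then 2 days into August 2057.
Total: 14 + 29 + 31 + 30 + 31 + 30 + 31 + 31 + 30 + 31 + 30 + 31 + 31 + 28 + 31 + 30 + 31 + 30 + 31 + 2 = 563.

563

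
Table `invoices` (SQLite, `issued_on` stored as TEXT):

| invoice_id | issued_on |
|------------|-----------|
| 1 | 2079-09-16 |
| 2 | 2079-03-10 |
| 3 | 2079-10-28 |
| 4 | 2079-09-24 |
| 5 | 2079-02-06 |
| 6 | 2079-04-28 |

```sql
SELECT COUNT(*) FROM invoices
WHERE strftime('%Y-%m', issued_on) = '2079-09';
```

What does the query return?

2

Rows with year-month 2079-09: 2079-09-16, 2079-09-24 → 2.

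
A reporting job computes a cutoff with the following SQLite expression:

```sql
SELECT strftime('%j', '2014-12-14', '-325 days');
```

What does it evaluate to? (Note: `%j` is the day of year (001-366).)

First apply '-325 days': 2014-12-14 → 2014-01-23.
Day-of-year for 2014-01-23: days since 2014-01-01 inclusive = 23, zero-padded to 023.

023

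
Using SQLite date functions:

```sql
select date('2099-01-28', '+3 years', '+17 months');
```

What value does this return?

2103-06-28

Adding +3 years to 2099-01-28 gives 2102-01-28.
Adding +17 months to 2102-01-28 gives 2103-06-28.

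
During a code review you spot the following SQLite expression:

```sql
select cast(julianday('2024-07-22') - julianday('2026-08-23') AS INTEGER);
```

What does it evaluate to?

-762

9 days remain in July 2024 after the 22nd (31 − 22).
Full months from August 2024 through July 2026 contribute their day counts.
Then 23 days into August 2026.
Total: 9 + 31 + 30 + 31 + 30 + 31 + 31 + 28 + 31 + 30 + 31 + 30 + 31 + 31 + 30 + 31 + 30 + 31 + 31 + 28 + 31 + 30 + 31 + 30 + 31 + 23 = 762.
The subtraction is earlier − later, so the result is −762 → -762.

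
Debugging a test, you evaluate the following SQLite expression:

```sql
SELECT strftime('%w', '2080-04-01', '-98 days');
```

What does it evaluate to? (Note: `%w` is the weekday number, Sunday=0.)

First apply '-98 days': 2080-04-01 → 2079-12-25.
2079-12-25 is a Monday; with Sunday=0 that is 1.

1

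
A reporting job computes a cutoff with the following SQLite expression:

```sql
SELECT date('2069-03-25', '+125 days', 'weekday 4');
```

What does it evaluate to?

2069-08-01

Applying '+125 days' to 2069-03-25: counting 125 days forward gives 2069-07-28.
`weekday 4` advances to the next Thursday; 2069-07-28 is a Sunday, so it moves forward to 2069-08-01.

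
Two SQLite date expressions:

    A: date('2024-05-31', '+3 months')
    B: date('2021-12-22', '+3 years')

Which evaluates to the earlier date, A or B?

A

A = 2024-08-31.
B = 2024-12-22.
A is earlier.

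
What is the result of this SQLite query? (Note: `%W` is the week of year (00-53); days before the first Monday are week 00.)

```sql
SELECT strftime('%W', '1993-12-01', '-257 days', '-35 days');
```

06

First apply '-257 days', '-35 days': 1993-12-01 → 1993-02-12.
1993-02-12 is a Friday. SQLite's %W counts Mondays since the year started; the result is 06.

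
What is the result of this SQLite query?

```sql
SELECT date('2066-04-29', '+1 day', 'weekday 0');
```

2066-05-02

Advancing 1 more day within April lands on 2066-04-30.
`weekday 0` advances to the next Sunday; 2066-04-30 is a Friday, so it moves forward to 2066-05-02.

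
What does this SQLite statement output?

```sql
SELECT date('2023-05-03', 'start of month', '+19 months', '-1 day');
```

2024-11-30

`start of month` rewinds 2023-05-03 to 2023-05-01.
Adding +19 months to 2023-05-01 gives 2024-12-01.
Going back 1 day from 2024-12-01 reaches 2024-11-30 (last day of November, 30 days).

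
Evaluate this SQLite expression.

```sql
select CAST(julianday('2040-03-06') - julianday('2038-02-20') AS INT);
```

8 days remain in February 2038 after the 20th (28 − 20).
Full months from March 2038 through February 2040 contribute their day counts.
Then 6 days into March 2040.
Total: 8 + 31 + 30 + 31 + 30 + 31 + 31 + 30 + 31 + 30 + 31 + 31 + 28 + 31 + 30 + 31 + 30 + 31 + 31 + 30 + 31 + 30 + 31 + 31 + 29 + 6 = 745.

745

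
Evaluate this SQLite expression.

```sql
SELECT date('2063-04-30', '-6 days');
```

Going back 6 days within April lands on 2063-04-24.

2063-04-24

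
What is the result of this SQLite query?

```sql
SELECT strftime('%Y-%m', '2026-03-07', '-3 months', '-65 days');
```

2025-10

First apply '-3 months', '-65 days': 2026-03-07 → 2025-10-03.
`%Y-%m` extracts the year-month: 2025-10.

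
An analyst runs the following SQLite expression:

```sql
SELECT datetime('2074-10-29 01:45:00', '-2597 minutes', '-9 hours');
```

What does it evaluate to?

2074-10-26 21:28:00

2597 minutes = 43h 17m; -2597 minutes from 2074-10-29 01:45:00 is 2074-10-27 06:28:00 (crosses midnight).
-9 hours from 2074-10-27 06:28:00 is 2074-10-26 21:28:00 (crosses midnight).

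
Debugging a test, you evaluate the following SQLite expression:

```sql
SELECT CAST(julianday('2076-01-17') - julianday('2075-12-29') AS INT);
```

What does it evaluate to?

2 days remain in December 2075 after the 29th (31 − 29).
Then 17 days into January 2076.
Total: 2 + 17 = 19.

19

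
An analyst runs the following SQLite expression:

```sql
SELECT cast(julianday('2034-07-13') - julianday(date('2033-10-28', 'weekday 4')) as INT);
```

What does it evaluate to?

`weekday 4` advances to the next Thursday; 2033-10-28 is a Friday, so it moves forward to 2033-11-03.
27 days remain in November 2033 after the 3rd (30 − 3).
Full months from December 2033 through June 2034 contribute their day counts.
Then 13 days into July 2034.
Total: 27 + 31 + 31 + 28 + 31 + 30 + 31 + 30 + 13 = 252.

252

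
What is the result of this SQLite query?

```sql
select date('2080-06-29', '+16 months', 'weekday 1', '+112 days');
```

Adding +16 months to 2080-06-29 gives 2081-10-29.
`weekday 1` advances to the next Monday; 2081-10-29 is a Wednesday, so it moves forward to 2081-11-03.
Applying '+112 days' to 2081-11-03: counting 112 days forward gives 2082-02-23.

2082-02-23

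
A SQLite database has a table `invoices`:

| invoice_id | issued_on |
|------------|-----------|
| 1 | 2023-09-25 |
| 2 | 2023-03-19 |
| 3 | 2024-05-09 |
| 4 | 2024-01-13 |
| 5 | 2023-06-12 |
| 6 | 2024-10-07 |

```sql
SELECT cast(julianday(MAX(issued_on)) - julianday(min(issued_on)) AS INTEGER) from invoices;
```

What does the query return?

568

MIN = 2023-03-19, MAX = 2024-10-07.
12 days remain in March 2023 after the 19th (31 − 19).
Full months from April 2023 through September 2024 contribute their day counts.
Then 7 days into October 2024.
Total: 12 + 30 + 31 + 30 + 31 + 31 + 30 + 31 + 30 + 31 + 31 + 29 + 31 + 30 + 31 + 30 + 31 + 31 + 30 + 7 = 568.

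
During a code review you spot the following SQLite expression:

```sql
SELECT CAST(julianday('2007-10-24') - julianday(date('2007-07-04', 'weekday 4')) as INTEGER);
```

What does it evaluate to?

`weekday 4` advances to the next Thursday; 2007-07-04 is a Wednesday, so it moves forward to 2007-07-05.
26 days remain in July 2007 after the 5th (31 − 5).
August 2007: 31 days.
September 2007: 30 days.
Then 24 days into October 2007.
Total: 26 + 31 + 30 + 24 = 111.

111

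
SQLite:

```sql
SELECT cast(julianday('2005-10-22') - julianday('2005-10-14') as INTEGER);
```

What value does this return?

8

Both dates are in October 2005: 22 − 14 = 8.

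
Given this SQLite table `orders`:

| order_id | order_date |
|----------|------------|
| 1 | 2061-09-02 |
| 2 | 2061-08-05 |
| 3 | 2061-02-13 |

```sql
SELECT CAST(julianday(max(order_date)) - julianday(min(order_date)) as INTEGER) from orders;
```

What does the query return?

MIN = 2061-02-13, MAX = 2061-09-02.
15 days remain in February 2061 after the 13th (28 − 13).
Full months from March 2061 through August 2061 contribute their day counts.
Then 2 days into September 2061.
Total: 15 + 31 + 30 + 31 + 30 + 31 + 31 + 2 = 201.

201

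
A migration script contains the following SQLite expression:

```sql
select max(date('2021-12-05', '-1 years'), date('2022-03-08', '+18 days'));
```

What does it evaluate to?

2022-03-26

date('2021-12-05', '-1 years') → 2020-12-05.
date('2022-03-08', '+18 days') → 2022-03-26.
Later of the two is 2022-03-26.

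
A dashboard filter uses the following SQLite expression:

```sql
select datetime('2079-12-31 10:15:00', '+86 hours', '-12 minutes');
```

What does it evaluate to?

+86 hours from 2079-12-31 10:15:00 is 2080-01-04 00:15:00 (crosses midnight).
-12 minutes from 2080-01-04 00:15:00 is 2080-01-04 00:03:00.

2080-01-04 00:03:00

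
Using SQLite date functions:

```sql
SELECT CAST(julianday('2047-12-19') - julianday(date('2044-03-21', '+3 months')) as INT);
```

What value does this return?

1276

Adding +3 months to 2044-03-21 gives 2044-06-21.
9 days remain in June 2044 after the 21st (30 − 21).
Full months from July 2044 through November 2047 contribute their day counts.
Then 19 days into December 2047.
Total: 9 + 31 + 31 + 30 + 31 + 30 + 31 + 31 + 28 + 31 + 30 + 31 + 30 + 31 + 31 + 30 + 31 + 30 + 31 + 31 + 28 + 31 + 30 + 31 + 30 + 31 + 31 + 30 + 31 + 30 + 31 + 31 + 28 + 31 + 30 + 31 + 30 + 31 + 31 + 30 + 31 + 30 + 19 = 1276.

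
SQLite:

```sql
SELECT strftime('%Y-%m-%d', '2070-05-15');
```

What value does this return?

`%Y-%m-%d` extracts the ISO date: 2070-05-15.

2070-05-15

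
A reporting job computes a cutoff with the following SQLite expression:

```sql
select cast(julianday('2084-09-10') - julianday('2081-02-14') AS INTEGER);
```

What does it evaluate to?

14 days remain in February 2081 after the 14th (28 − 14).
Full months from March 2081 through August 2084 contribute their day counts.
Then 10 days into September 2084.
Total: 14 + 31 + 30 + 31 + 30 + 31 + 31 + 30 + 31 + 30 + 31 + 31 + 28 + 31 + 30 + 31 + 30 + 31 + 31 + 30 + 31 + 30 + 31 + 31 + 28 + 31 + 30 + 31 + 30 + 31 + 31 + 30 + 31 + 30 + 31 + 31 + 29 + 31 + 30 + 31 + 30 + 31 + 31 + 10 = 1304.

1304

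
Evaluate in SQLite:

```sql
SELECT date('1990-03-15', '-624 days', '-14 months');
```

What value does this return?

Applying '-624 days' to 1990-03-15: counting 624 days back gives 1988-06-29.
Adding -14 months to 1988-06-29 gives 1987-04-29.

1987-04-29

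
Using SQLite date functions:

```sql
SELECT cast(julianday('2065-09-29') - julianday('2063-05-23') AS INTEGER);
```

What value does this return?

860

8 days remain in May 2063 after the 23rd (31 − 23).
Full months from June 2063 through August 2065 contribute their day counts.
Then 29 days into September 2065.
Total: 8 + 30 + 31 + 31 + 30 + 31 + 30 + 31 + 31 + 29 + 31 + 30 + 31 + 30 + 31 + 31 + 30 + 31 + 30 + 31 + 31 + 28 + 31 + 30 + 31 + 30 + 31 + 31 + 29 = 860.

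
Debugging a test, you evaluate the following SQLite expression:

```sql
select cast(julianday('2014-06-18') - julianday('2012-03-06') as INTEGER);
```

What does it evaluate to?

834

25 days remain in March 2012 after the 6th (31 − 6).
Full months from April 2012 through May 2014 contribute their day counts.
Then 18 days into June 2014.
Total: 25 + 30 + 31 + 30 + 31 + 31 + 30 + 31 + 30 + 31 + 31 + 28 + 31 + 30 + 31 + 30 + 31 + 31 + 30 + 31 + 30 + 31 + 31 + 28 + 31 + 30 + 31 + 18 = 834.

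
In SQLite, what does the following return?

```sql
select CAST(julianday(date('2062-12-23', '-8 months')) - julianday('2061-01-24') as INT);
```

Adding -8 months to 2062-12-23 gives 2062-04-23.
7 days remain in January 2061 after the 24th (31 − 24).
Full months from February 2061 through March 2062 contribute their day counts.
Then 23 days into April 2062.
Total: 7 + 28 + 31 + 30 + 31 + 30 + 31 + 31 + 30 + 31 + 30 + 31 + 31 + 28 + 31 + 23 = 454.

454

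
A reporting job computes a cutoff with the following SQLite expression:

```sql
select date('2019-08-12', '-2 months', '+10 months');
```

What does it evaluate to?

Adding -2 months to 2019-08-12 gives 2019-06-12.
Adding +10 months to 2019-06-12 gives 2020-04-12.

2020-04-12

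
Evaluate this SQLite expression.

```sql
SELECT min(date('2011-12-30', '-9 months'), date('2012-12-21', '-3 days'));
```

2011-03-30

date('2011-12-30', '-9 months') → 2011-03-30.
date('2012-12-21', '-3 days') → 2012-12-18.
Earlier of the two is 2011-03-30.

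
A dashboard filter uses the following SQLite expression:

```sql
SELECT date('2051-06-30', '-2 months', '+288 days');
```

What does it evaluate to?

2052-02-12

Adding -2 months to 2051-06-30 gives 2051-04-30.
Applying '+288 days' to 2051-04-30: counting 288 days forward gives 2052-02-12.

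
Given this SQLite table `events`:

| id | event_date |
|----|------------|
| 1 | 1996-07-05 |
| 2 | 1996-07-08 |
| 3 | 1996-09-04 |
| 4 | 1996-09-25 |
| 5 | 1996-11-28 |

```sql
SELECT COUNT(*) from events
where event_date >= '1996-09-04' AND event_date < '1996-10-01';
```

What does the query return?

Rows in [1996-09-04, 1996-10-01): 1996-09-04, 1996-09-25 → 2 rows.

2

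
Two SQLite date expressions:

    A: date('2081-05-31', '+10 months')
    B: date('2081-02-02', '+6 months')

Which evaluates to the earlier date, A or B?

A = 2082-03-31.
B = 2081-08-02.
B is earlier.

B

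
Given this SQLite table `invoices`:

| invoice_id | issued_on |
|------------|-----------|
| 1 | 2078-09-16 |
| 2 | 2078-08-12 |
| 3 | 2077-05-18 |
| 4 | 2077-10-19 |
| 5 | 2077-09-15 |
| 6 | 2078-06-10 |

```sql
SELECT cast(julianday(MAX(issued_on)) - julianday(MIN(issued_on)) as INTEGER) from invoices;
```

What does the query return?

486

MIN = 2077-05-18, MAX = 2078-09-16.
13 days remain in May 2077 after the 18th (31 − 18).
Full months from June 2077 through August 2078 contribute their day counts.
Then 16 days into September 2078.
Total: 13 + 30 + 31 + 31 + 30 + 31 + 30 + 31 + 31 + 28 + 31 + 30 + 31 + 30 + 31 + 31 + 16 = 486.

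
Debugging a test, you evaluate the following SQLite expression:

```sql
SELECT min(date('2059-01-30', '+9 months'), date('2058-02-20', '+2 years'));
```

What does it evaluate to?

date('2059-01-30', '+9 months') → 2059-10-30.
date('2058-02-20', '+2 years') → 2060-02-20.
Earlier of the two is 2059-10-30.

2059-10-30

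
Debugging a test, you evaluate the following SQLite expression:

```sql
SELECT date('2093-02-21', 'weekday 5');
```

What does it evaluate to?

`weekday 5` advances to the next Friday; 2093-02-21 is a Saturday, so it moves forward to 2093-02-27.

2093-02-27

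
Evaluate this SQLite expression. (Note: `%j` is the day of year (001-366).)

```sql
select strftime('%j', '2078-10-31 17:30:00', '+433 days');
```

First apply '+433 days': 2078-10-31 17:30:00 → 2080-01-07 17:30:00.
Day-of-year for 2080-01-07: days since 2080-01-01 inclusive = 7, zero-padded to 007.

007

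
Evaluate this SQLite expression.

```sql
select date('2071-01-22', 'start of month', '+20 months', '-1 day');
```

`start of month` rewinds 2071-01-22 to 2071-01-01.
Adding +20 months to 2071-01-01 gives 2072-09-01.
Going back 1 day from 2072-09-01 reaches 2072-08-31 (last day of August, 31 days).

2072-08-31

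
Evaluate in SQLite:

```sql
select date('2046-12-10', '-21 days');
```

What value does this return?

Going back 10 days from 2046-12-10 reaches 2046-11-30 (last day of November, 30 days).
Going back 11 days within November lands on 2046-11-19.

2046-11-19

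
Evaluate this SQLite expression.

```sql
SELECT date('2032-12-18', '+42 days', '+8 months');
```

2033-09-29

Applying '+42 days' to 2032-12-18: counting 42 days forward gives 2033-01-29.
Adding +8 months to 2033-01-29 gives 2033-09-29.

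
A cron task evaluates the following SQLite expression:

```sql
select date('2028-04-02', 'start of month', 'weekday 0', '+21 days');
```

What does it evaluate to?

2028-04-23

`start of month` rewinds 2028-04-02 to 2028-04-01.
`weekday 0` advances to the next Sunday; 2028-04-01 is a Saturday, so it moves forward to 2028-04-02.
Advancing 21 more days within April lands on 2028-04-23.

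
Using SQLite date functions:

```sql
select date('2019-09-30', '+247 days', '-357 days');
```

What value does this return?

Applying '+247 days' to 2019-09-30: counting 247 days forward gives 2020-06-03.
Applying '-357 days' to 2020-06-03: counting 357 days back gives 2019-06-12.

2019-06-12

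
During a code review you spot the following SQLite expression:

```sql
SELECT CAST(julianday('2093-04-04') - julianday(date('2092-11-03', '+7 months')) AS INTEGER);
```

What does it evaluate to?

Adding +7 months to 2092-11-03 gives 2093-06-03.
26 days remain in April 2093 after the 4th (30 − 4).
May 2093: 31 days.
Then 3 days into June 2093.
Total: 26 + 31 + 3 = 60.
The subtraction is earlier − later, so the result is −60 → -60.

-60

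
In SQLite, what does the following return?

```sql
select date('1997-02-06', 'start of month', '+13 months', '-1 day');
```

1998-02-28

`start of month` rewinds 1997-02-06 to 1997-02-01.
Adding +13 months to 1997-02-01 gives 1998-03-01.
Going back 1 day from 1998-03-01 reaches 1998-02-28 (last day of February, 28 days).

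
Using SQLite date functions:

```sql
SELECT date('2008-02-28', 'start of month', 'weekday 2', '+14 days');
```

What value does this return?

2008-02-19

`start of month` rewinds 2008-02-28 to 2008-02-01.
`weekday 2` advances to the next Tuesday; 2008-02-01 is a Friday, so it moves forward to 2008-02-05.
Advancing 14 more days within February lands on 2008-02-19.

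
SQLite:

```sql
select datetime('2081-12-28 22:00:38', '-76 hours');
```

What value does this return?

-76 hours from 2081-12-28 22:00:38 is 2081-12-25 18:00:38 (crosses midnight).

2081-12-25 18:00:38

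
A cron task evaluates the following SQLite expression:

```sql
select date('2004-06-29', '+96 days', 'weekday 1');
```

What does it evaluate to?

2004-10-04

Applying '+96 days' to 2004-06-29: counting 96 days forward gives 2004-10-03.
`weekday 1` advances to the next Monday; 2004-10-03 is a Sunday, so it moves forward to 2004-10-04.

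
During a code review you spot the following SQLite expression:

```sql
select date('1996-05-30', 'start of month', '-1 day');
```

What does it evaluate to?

`start of month` rewinds 1996-05-30 to 1996-05-01.
Going back 1 day from 1996-05-01 reaches 1996-04-30 (last day of April, 30 days).

1996-04-30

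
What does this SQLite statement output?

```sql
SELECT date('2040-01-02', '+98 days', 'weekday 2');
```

Applying '+98 days' to 2040-01-02: counting 98 days forward gives 2040-04-09.
`weekday 2` advances to the next Tuesday; 2040-04-09 is a Monday, so it moves forward to 2040-04-10.

2040-04-10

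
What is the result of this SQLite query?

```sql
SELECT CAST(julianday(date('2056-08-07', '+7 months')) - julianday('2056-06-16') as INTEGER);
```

264

Adding +7 months to 2056-08-07 gives 2057-03-07.
14 days remain in June 2056 after the 16th (30 − 16).
Full months from July 2056 through February 2057 contribute their day counts.
Then 7 days into March 2057.
Total: 14 + 31 + 31 + 30 + 31 + 30 + 31 + 31 + 28 + 7 = 264.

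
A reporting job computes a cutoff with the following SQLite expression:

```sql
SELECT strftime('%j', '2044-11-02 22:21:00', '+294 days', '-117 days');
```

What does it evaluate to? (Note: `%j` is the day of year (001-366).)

First apply '+294 days', '-117 days': 2044-11-02 22:21:00 → 2045-04-28 22:21:00.
Day-of-year for 2045-04-28: days since 2045-01-01 inclusive = 118, zero-padded to 118.

118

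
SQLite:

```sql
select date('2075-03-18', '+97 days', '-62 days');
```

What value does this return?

2075-04-22

Applying '+97 days' to 2075-03-18: counting 97 days forward gives 2075-06-23.
Applying '-62 days' to 2075-06-23: counting 62 days back gives 2075-04-22.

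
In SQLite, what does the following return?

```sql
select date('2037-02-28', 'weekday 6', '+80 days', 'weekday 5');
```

2037-05-22

`weekday 6` advances to the next Saturday; 2037-02-28 is already a Saturday, so it stays at 2037-02-28.
Applying '+80 days' to 2037-02-28: counting 80 days forward gives 2037-05-19.
`weekday 5` advances to the next Friday; 2037-05-19 is a Tuesday, so it moves forward to 2037-05-22.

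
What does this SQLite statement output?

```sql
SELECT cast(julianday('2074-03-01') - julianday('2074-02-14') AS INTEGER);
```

14 days remain in February 2074 after the 14th (28 − 14).
Then 1 day into March 2074.
Total: 14 + 1 = 15.

15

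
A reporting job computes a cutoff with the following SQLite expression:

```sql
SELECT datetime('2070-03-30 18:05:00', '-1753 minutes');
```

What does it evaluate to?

2070-03-29 12:52:00

1753 minutes = 29h 13m; -1753 minutes from 2070-03-30 18:05:00 is 2070-03-29 12:52:00 (crosses midnight).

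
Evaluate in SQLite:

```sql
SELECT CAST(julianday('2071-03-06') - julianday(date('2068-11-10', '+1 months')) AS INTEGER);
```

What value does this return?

816

Adding +1 month to 2068-11-10 gives 2068-12-10.
21 days remain in December 2068 after the 10th (31 − 10).
Full months from January 2069 through February 2071 contribute their day counts.
Then 6 days into March 2071.
Total: 21 + 31 + 28 + 31 + 30 + 31 + 30 + 31 + 31 + 30 + 31 + 30 + 31 + 31 + 28 + 31 + 30 + 31 + 30 + 31 + 31 + 30 + 31 + 30 + 31 + 31 + 28 + 6 = 816.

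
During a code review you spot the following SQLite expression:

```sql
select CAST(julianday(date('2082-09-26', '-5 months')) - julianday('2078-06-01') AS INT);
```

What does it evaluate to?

Adding -5 months to 2082-09-26 gives 2082-04-26.
29 days remain in June 2078 after the 1st (30 − 1).
Full months from July 2078 through March 2082 contribute their day counts.
Then 26 days into April 2082.
Total: 29 + 31 + 31 + 30 + 31 + 30 + 31 + 31 + 28 + 31 + 30 + 31 + 30 + 31 + 31 + 30 + 31 + 30 + 31 + 31 + 29 + 31 + 30 + 31 + 30 + 31 + 31 + 30 + 31 + 30 + 31 + 31 + 28 + 31 + 30 + 31 + 30 + 31 + 31 + 30 + 31 + 30 + 31 + 31 + 28 + 31 + 26 = 1425.

1425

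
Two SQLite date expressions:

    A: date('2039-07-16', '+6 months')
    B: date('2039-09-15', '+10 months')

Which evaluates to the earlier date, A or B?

A

A = 2040-01-16.
B = 2040-07-15.
A is earlier.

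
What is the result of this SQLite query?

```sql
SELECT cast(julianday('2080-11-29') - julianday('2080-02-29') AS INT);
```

274

0 days remain in February 2080 after the 29th (29 − 29).
Full months from March 2080 through October 2080 contribute their day counts.
Then 29 days into November 2080.
Total: 0 + 31 + 30 + 31 + 30 + 31 + 31 + 30 + 31 + 29 = 274.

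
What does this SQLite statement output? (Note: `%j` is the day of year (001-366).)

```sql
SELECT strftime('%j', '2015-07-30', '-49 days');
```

162

First apply '-49 days': 2015-07-30 → 2015-06-11.
Day-of-year for 2015-06-11: days since 2015-01-01 inclusive = 162, zero-padded to 162.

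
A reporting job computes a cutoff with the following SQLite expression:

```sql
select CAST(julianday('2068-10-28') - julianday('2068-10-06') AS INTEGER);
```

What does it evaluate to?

Both dates are in October 2068: 28 − 6 = 22.

22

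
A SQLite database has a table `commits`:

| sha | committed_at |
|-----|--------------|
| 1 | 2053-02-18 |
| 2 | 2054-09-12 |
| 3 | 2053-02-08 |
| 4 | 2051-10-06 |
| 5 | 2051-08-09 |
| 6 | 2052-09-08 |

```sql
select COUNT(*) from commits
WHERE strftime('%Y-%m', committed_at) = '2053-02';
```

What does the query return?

2

Rows with year-month 2053-02: 2053-02-18, 2053-02-08 → 2.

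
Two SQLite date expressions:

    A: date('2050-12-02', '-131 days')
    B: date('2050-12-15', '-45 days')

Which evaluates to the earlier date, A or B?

A

A = 2050-07-24.
B = 2050-10-31.
A is earlier.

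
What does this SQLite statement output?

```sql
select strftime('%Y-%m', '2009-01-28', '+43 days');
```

2009-03

First apply '+43 days': 2009-01-28 → 2009-03-12.
`%Y-%m` extracts the year-month: 2009-03.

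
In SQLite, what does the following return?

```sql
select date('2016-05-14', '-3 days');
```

2016-05-11

Going back 3 days within May lands on 2016-05-11.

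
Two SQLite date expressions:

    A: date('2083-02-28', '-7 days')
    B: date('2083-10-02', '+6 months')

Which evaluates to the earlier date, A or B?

A = 2083-02-21.
B = 2084-04-02.
A is earlier.

A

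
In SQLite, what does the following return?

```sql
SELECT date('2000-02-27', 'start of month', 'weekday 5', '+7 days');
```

`start of month` rewinds 2000-02-27 to 2000-02-01.
`weekday 5` advances to the next Friday; 2000-02-01 is a Tuesday, so it moves forward to 2000-02-04.
Advancing 7 more days within February lands on 2000-02-11.

2000-02-11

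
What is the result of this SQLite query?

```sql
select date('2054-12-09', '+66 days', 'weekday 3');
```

2055-02-17

Applying '+66 days' to 2054-12-09: counting 66 days forward gives 2055-02-13.
`weekday 3` advances to the next Wednesday; 2055-02-13 is a Saturday, so it moves forward to 2055-02-17.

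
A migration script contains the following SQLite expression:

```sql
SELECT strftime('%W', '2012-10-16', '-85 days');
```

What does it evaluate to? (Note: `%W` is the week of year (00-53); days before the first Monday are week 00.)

30

First apply '-85 days': 2012-10-16 → 2012-07-23.
2012-07-23 is a Monday. SQLite's %W counts Mondays since the year started; the result is 30.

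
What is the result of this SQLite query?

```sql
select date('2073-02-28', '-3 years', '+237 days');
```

2070-10-23

Adding -3 years to 2073-02-28 gives 2070-02-28.
Applying '+237 days' to 2070-02-28: counting 237 days forward gives 2070-10-23.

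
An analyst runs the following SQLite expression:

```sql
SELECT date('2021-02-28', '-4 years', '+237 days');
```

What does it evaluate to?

2017-10-23

Adding -4 years to 2021-02-28 gives 2017-02-28.
Applying '+237 days' to 2017-02-28: counting 237 days forward gives 2017-10-23.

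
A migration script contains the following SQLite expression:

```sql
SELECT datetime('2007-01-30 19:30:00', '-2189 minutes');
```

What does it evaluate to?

2007-01-29 07:01:00

2189 minutes = 36h 29m; -2189 minutes from 2007-01-30 19:30:00 is 2007-01-29 07:01:00 (crosses midnight).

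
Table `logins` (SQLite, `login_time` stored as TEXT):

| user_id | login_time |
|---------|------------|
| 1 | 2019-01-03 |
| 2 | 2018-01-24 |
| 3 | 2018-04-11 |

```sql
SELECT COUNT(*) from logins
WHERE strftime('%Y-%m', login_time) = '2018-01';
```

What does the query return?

Rows with year-month 2018-01: 2018-01-24 → 1.

1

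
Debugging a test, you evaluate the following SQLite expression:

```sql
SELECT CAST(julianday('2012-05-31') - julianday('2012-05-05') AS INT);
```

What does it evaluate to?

Both dates are in May 2012: 31 − 5 = 26.

26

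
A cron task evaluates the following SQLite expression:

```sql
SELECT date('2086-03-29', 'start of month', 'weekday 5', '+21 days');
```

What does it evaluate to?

`start of month` rewinds 2086-03-29 to 2086-03-01.
`weekday 5` advances to the next Friday; 2086-03-01 is already a Friday, so it stays at 2086-03-01.
Advancing 21 more days within March lands on 2086-03-22.

2086-03-22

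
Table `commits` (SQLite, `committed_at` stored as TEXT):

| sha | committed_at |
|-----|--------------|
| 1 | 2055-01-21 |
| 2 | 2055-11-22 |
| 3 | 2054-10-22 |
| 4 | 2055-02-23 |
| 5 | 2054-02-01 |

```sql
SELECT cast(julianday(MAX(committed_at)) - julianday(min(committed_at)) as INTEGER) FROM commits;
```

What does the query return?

659

MIN = 2054-02-01, MAX = 2055-11-22.
27 days remain in February 2054 after the 1st (28 − 1).
Full months from March 2054 through October 2055 contribute their day counts.
Then 22 days into November 2055.
Total: 27 + 31 + 30 + 31 + 30 + 31 + 31 + 30 + 31 + 30 + 31 + 31 + 28 + 31 + 30 + 31 + 30 + 31 + 31 + 30 + 31 + 22 = 659.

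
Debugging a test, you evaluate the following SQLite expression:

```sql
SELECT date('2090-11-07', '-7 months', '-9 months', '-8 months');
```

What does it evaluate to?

2088-11-07

Adding -7 months to 2090-11-07 gives 2090-04-07.
Adding -9 months to 2090-04-07 gives 2089-07-07.
Adding -8 months to 2089-07-07 gives 2088-11-07.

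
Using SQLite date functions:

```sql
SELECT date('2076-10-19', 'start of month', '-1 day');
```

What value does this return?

2076-09-30

`start of month` rewinds 2076-10-19 to 2076-10-01.
Going back 1 day from 2076-10-01 reaches 2076-09-30 (last day of September, 30 days).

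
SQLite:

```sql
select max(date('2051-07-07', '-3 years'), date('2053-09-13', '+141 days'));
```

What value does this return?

date('2051-07-07', '-3 years') → 2048-07-07.
date('2053-09-13', '+141 days') → 2054-02-01.
Later of the two is 2054-02-01.

2054-02-01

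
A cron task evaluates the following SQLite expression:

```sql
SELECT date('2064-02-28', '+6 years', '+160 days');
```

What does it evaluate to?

2070-08-07

Adding +6 years to 2064-02-28 gives 2070-02-28.
Applying '+160 days' to 2070-02-28: counting 160 days forward gives 2070-08-07.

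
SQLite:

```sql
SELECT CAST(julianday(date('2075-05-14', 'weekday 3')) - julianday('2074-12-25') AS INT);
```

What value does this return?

`weekday 3` advances to the next Wednesday; 2075-05-14 is a Tuesday, so it moves forward to 2075-05-15.
6 days remain in December 2074 after the 25th (31 − 25).
January 2075: 31 days.
February 2075: 28 days.
March 2075: 31 days.
April 2075: 30 days.
Then 15 days into May 2075.
Total: 6 + 31 + 28 + 31 + 30 + 15 = 141.

141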